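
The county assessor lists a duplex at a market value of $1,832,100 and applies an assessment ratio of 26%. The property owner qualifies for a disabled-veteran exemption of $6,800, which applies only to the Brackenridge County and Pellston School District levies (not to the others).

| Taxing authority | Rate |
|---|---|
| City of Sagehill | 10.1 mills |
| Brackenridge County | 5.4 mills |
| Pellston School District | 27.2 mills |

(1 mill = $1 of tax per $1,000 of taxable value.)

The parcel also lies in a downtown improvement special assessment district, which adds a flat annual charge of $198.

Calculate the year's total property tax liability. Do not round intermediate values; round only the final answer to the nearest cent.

$20,316.29

Assessed value = $1,832,100 × 0.26 = $476,346
City of Sagehill: $476,346 × 0.0101 = $4,811.0946
Brackenridge County: ($476,346 − $6,800) × 0.0054 = $469,546 × 0.0054 = $2,535.5484
Pellston School District: ($476,346 − $6,800) × 0.0272 = $469,546 × 0.0272 = $12,771.6512
Levies subtotal = $20,118.2942
Total = $20,118.2942 + $198 = $20,316.2942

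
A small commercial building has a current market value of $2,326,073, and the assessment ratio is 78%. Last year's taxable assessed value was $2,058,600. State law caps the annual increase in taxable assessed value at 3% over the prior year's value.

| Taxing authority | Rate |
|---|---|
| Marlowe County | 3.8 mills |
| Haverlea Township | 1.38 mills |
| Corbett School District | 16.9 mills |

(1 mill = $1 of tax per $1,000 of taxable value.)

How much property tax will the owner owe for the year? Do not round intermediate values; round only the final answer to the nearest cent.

Uncapped assessed value = $2,326,073 × 0.78 = $1,814,336.94
Cap limit = $2,058,600 × 1.03 = $2,120,358
Taxable assessed value = min($1,814,336.94, $2,120,358) = $1,814,336.94 (cap does not bind)
Marlowe County: $1,814,336.94 × 0.0038 = $6,894.480372
Haverlea Township: $1,814,336.94 × 0.00138 = $2,503.7849772
Corbett School District: $1,814,336.94 × 0.0169 = $30,662.294286
Total = $40,060.5596352

$40,060.56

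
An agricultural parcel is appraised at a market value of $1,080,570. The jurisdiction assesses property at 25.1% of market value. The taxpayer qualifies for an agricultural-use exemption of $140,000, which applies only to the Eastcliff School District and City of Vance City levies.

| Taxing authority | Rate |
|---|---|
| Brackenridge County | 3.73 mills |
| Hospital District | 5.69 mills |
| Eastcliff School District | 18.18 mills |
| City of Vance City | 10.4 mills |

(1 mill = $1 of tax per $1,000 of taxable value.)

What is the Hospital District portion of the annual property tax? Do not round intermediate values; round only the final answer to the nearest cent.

$1,543.26

Assessed value = $1,080,570 × 0.251 = $271,223.07
Hospital District taxable value = $271,223.07 (exemption does not apply)
Hospital District levy = $271,223.07 × 0.00569 = $1,543.2592683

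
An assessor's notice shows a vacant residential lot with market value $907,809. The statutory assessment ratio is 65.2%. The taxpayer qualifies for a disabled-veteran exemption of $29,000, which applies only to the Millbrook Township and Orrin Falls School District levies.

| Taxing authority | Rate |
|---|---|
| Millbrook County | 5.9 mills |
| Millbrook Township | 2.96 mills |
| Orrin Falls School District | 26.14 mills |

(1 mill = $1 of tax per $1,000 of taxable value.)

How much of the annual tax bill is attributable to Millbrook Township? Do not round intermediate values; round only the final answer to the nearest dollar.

$1,666

Assessed value = $907,809 × 0.652 = $591,891.468
Millbrook Township taxable value = $591,891.468 − $29,000 = $562,891.468
Millbrook Township levy = $562,891.468 × 0.00296 = $1,666.15874528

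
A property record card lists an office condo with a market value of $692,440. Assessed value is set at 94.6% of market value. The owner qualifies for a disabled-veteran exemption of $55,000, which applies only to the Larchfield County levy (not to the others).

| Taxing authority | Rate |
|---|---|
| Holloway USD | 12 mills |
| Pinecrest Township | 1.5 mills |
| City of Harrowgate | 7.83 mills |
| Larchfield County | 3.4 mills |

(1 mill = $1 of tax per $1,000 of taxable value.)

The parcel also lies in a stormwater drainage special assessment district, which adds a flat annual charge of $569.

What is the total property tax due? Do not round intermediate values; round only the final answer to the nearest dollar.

Assessed value = $692,440 × 0.946 = $655,048.24
Holloway USD: $655,048.24 × 0.012 = $7,860.57888
Pinecrest Township: $655,048.24 × 0.0015 = $982.57236
City of Harrowgate: $655,048.24 × 0.00783 = $5,129.0277192
Larchfield County: ($655,048.24 − $55,000) × 0.0034 = $600,048.24 × 0.0034 = $2,040.164016
Levies subtotal = $16,012.3429752
Total = $16,012.3429752 + $569 = $16,581.3429752

$16,581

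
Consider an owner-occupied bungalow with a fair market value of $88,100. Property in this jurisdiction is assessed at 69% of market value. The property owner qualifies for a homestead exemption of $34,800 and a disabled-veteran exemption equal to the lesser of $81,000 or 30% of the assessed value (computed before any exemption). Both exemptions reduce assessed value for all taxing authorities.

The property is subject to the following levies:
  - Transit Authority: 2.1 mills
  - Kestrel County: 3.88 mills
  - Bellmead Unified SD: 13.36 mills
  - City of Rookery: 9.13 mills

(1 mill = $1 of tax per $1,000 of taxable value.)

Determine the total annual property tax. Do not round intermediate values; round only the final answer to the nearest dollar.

Assessed value = $88,100 × 0.69 = $60,789
Disabled-veteran exemption = min($81,000, 30% × $60,789) = min($81,000, $18,236.7) = $18,236.7 (percentage binds)
Taxable value = $60,789 − $34,800 − $18,236.7 = $7,752.3
Transit Authority: $7,752.3 × 0.0021 = $16.27983
Kestrel County: $7,752.3 × 0.00388 = $30.078924
Bellmead Unified SD: $7,752.3 × 0.01336 = $103.570728
City of Rookery: $7,752.3 × 0.00913 = $70.778499
Total = $220.707981

$221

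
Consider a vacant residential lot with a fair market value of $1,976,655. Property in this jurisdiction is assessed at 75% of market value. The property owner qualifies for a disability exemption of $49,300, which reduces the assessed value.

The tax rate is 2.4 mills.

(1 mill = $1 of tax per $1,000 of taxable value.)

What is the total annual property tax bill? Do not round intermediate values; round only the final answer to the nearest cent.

Assessed value = $1,976,655 × 0.75 = $1,482,491.25
Taxable value = $1,482,491.25 − $49,300 = $1,433,191.25
Tax = $1,433,191.25 × 0.0024 = $3,439.659

$3,439.66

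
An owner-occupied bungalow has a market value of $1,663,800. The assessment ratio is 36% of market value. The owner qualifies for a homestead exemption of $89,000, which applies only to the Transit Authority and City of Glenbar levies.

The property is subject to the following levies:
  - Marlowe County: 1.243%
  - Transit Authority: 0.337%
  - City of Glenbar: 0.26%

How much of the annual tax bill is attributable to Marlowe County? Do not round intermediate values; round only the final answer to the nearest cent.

$7,445.17

Assessed value = $1,663,800 × 0.36 = $598,968
Marlowe County taxable value = $598,968 (exemption does not apply)
Marlowe County levy = $598,968 × 0.01243 = $7,445.17224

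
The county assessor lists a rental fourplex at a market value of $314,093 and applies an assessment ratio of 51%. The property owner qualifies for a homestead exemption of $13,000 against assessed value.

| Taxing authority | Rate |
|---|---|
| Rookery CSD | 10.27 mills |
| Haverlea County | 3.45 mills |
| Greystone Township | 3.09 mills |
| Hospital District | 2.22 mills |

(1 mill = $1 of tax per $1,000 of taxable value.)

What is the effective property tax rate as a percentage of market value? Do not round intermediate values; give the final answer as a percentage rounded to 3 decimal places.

Assessed value = $314,093 × 0.51 = $160,187.43
Taxable value = $160,187.43 − $13,000 = $147,187.43
Rookery CSD: $147,187.43 × 0.01027 = $1,511.6149061
Haverlea County: $147,187.43 × 0.00345 = $507.7966335
Greystone Township: $147,187.43 × 0.00309 = $454.8091587
Hospital District: $147,187.43 × 0.00222 = $326.7560946
Total tax = $2,800.9767929
Effective rate = $2,800.9767929 ÷ $314,093 = 0.892% of market value

0.892%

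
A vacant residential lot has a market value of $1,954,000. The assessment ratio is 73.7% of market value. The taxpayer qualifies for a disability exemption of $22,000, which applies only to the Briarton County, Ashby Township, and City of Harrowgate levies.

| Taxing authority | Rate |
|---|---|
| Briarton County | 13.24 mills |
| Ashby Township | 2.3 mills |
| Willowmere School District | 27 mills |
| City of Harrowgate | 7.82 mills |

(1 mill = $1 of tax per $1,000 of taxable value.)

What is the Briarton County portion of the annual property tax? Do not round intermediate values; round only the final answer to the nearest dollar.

$18,776

Assessed value = $1,954,000 × 0.737 = $1,440,098
Briarton County taxable value = $1,440,098 − $22,000 = $1,418,098
Briarton County levy = $1,418,098 × 0.01324 = $18,775.61752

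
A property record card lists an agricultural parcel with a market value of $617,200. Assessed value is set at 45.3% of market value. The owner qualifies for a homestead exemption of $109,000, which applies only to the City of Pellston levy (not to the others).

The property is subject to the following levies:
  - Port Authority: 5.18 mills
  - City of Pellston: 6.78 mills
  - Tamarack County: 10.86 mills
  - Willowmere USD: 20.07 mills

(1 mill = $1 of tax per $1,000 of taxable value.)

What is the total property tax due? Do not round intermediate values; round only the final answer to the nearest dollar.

Assessed value = $617,200 × 0.453 = $279,591.6
Port Authority: $279,591.6 × 0.00518 = $1,448.284488
City of Pellston: ($279,591.6 − $109,000) × 0.00678 = $170,591.6 × 0.00678 = $1,156.611048
Tamarack County: $279,591.6 × 0.01086 = $3,036.364776
Willowmere USD: $279,591.6 × 0.02007 = $5,611.403412
Total = $11,252.663724

$11,253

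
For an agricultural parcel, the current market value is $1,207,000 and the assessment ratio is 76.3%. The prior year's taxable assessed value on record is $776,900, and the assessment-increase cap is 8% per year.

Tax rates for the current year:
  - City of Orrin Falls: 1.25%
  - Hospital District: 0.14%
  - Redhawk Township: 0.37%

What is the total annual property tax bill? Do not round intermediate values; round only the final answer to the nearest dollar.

Uncapped assessed value = $1,207,000 × 0.763 = $920,941
Cap limit = $776,900 × 1.08 = $839,052
Taxable assessed value = min($920,941, $839,052) = $839,052 (cap binds)
City of Orrin Falls: $839,052 × 0.0125 = $10,488.15
Hospital District: $839,052 × 0.0014 = $1,174.6728
Redhawk Township: $839,052 × 0.0037 = $3,104.4924
Total = $14,767.3152

$14,767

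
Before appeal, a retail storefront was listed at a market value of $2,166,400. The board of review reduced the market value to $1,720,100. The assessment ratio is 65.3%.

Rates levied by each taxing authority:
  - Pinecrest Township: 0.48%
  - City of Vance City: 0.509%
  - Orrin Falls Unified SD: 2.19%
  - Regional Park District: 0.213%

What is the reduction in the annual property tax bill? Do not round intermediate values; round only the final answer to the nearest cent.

Old assessed value = $2,166,400 × 0.653 = $1,414,659.2
New assessed value = $1,720,100 × 0.653 = $1,123,225.3
Combined rate = 0.0048 + 0.00509 + 0.0219 + 0.00213 = 0.03392
Old tax = $1,414,659.2 × 0.03392 = $47,985.240064
New tax = $1,123,225.3 × 0.03392 = $38,099.802176
Reduction = $47,985.240064 − $38,099.802176 = $9,885.437888

$9,885.44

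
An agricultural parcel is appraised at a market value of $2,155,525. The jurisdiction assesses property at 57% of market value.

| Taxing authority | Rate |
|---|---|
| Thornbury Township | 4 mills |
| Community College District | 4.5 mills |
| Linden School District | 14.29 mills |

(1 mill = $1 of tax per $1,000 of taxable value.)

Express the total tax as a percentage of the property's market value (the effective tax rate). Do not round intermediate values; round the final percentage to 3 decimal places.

Assessed value = $2,155,525 × 0.57 = $1,228,649.25
Thornbury Township: $1,228,649.25 × 0.004 = $4,914.597
Community College District: $1,228,649.25 × 0.0045 = $5,528.921625
Linden School District: $1,228,649.25 × 0.01429 = $17,557.3977825
Total tax = $28,000.9164075
Effective rate = $28,000.9164075 ÷ $2,155,525 = 1.299% of market value

1.299%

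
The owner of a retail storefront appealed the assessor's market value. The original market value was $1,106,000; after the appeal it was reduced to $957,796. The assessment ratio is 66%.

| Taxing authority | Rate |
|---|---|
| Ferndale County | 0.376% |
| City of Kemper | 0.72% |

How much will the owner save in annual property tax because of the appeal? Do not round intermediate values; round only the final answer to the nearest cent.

$1,072.05

Old assessed value = $1,106,000 × 0.66 = $729,960
New assessed value = $957,796 × 0.66 = $632,145.36
Combined rate = 0.00376 + 0.0072 = 0.01096
Old tax = $729,960 × 0.01096 = $8,000.3616
New tax = $632,145.36 × 0.01096 = $6,928.3131456
Reduction = $8,000.3616 − $6,928.3131456 = $1,072.0484544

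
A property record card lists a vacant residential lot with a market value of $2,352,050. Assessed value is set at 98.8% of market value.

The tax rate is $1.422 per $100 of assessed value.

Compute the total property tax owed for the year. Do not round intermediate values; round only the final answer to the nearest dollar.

$33,045

Assessed value = $2,352,050 × 0.988 = $2,323,825.4
Tax = $2,323,825.4 × 0.01422 = $33,044.797188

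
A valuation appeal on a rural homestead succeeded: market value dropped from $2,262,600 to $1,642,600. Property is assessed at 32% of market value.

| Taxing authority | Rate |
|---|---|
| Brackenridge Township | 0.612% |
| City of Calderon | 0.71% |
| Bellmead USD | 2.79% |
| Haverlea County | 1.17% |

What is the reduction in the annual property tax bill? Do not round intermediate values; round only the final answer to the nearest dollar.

Old assessed value = $2,262,600 × 0.32 = $724,032
New assessed value = $1,642,600 × 0.32 = $525,632
Combined rate = 0.00612 + 0.0071 + 0.0279 + 0.0117 = 0.05282
Old tax = $724,032 × 0.05282 = $38,243.37024
New tax = $525,632 × 0.05282 = $27,763.88224
Reduction = $38,243.37024 − $27,763.88224 = $10,479.488

$10,479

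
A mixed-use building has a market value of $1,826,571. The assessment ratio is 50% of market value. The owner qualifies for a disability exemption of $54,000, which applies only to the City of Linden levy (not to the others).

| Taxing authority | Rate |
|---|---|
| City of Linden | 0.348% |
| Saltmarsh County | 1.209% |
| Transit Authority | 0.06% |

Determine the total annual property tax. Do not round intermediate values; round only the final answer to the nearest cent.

Assessed value = $1,826,571 × 0.5 = $913,285.5
City of Linden: ($913,285.5 − $54,000) × 0.00348 = $859,285.5 × 0.00348 = $2,990.31354
Saltmarsh County: $913,285.5 × 0.01209 = $11,041.621695
Transit Authority: $913,285.5 × 0.0006 = $547.9713
Total = $14,579.906535

$14,579.91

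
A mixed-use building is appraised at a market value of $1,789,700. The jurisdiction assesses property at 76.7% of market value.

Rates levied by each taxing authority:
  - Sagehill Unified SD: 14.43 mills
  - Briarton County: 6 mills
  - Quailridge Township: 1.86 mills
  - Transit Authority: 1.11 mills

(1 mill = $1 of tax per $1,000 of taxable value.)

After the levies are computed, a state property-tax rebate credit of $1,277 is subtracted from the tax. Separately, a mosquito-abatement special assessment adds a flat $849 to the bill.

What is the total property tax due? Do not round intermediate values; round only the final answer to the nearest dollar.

Assessed value = $1,789,700 × 0.767 = $1,372,699.9
Sagehill Unified SD: $1,372,699.9 × 0.01443 = $19,808.059557
Briarton County: $1,372,699.9 × 0.006 = $8,236.1994
Quailridge Township: $1,372,699.9 × 0.00186 = $2,553.221814
Transit Authority: $1,372,699.9 × 0.00111 = $1,523.696889
Levies subtotal = $32,121.17766
After credit = $32,121.17766 − $1,277 = $30,844.17766
Total = $30,844.17766 + $849 = $31,693.17766

$31,693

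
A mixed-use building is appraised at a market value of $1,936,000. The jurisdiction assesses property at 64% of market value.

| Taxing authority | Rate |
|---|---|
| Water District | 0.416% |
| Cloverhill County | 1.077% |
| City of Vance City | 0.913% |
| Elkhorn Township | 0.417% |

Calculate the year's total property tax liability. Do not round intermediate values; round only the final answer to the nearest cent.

Assessed value = $1,936,000 × 0.64 = $1,239,040
Water District: $1,239,040 × 0.00416 = $5,154.4064
Cloverhill County: $1,239,040 × 0.01077 = $13,344.4608
City of Vance City: $1,239,040 × 0.00913 = $11,312.4352
Elkhorn Township: $1,239,040 × 0.00417 = $5,166.7968
Total = $5,154.4064 + $13,344.4608 + $11,312.4352 + $5,166.7968 = $34,978.0992

$34,978.10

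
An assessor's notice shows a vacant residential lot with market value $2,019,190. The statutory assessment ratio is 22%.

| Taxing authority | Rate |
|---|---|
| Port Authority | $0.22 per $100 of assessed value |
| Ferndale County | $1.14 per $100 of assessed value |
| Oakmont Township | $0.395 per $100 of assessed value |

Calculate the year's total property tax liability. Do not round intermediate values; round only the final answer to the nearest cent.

$7,796.09

Assessed value = $2,019,190 × 0.22 = $444,221.8
Port Authority: $444,221.8 × 0.0022 = $977.28796
Ferndale County: $444,221.8 × 0.0114 = $5,064.12852
Oakmont Township: $444,221.8 × 0.00395 = $1,754.67611
Total = $977.28796 + $5,064.12852 + $1,754.67611 = $7,796.09259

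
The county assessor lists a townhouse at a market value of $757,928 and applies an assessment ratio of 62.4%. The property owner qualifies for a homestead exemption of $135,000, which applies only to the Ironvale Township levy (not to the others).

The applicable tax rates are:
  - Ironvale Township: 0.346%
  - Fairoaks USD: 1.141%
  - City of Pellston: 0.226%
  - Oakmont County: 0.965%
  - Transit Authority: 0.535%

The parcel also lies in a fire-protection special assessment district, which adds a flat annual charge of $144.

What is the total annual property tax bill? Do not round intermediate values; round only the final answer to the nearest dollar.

$14,873

Assessed value = $757,928 × 0.624 = $472,947.072
Ironvale Township: ($472,947.072 − $135,000) × 0.00346 = $337,947.072 × 0.00346 = $1,169.29686912
Fairoaks USD: $472,947.072 × 0.01141 = $5,396.32609152
City of Pellston: $472,947.072 × 0.00226 = $1,068.86038272
Oakmont County: $472,947.072 × 0.00965 = $4,563.9392448
Transit Authority: $472,947.072 × 0.00535 = $2,530.2668352
Levies subtotal = $14,728.68942336
Total = $14,728.68942336 + $144 = $14,872.68942336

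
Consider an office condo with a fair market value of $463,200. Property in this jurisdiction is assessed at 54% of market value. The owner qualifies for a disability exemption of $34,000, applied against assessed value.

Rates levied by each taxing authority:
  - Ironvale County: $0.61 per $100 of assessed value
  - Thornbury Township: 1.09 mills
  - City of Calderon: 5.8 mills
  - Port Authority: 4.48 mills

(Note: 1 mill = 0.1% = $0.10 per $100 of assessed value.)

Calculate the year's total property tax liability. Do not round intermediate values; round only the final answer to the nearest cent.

Assessed value = $463,200 × 0.54 = $250,128
Taxable value = $250,128 − $34,000 = $216,128
Ironvale County: $216,128 × 0.0061 = $1,318.3808
Thornbury Township: $216,128 × 0.00109 = $235.57952
City of Calderon: $216,128 × 0.0058 = $1,253.5424
Port Authority: $216,128 × 0.00448 = $968.25344
Total = $3,775.75616

$3,775.76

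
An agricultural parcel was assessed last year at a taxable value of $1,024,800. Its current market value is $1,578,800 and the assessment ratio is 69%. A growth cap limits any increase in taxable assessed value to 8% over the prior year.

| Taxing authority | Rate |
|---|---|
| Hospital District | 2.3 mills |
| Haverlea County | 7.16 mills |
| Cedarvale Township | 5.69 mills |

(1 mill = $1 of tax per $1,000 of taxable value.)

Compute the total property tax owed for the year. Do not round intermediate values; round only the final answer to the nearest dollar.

Uncapped assessed value = $1,578,800 × 0.69 = $1,089,372
Cap limit = $1,024,800 × 1.08 = $1,106,784
Taxable assessed value = min($1,089,372, $1,106,784) = $1,089,372 (cap does not bind)
Hospital District: $1,089,372 × 0.0023 = $2,505.5556
Haverlea County: $1,089,372 × 0.00716 = $7,799.90352
Cedarvale Township: $1,089,372 × 0.00569 = $6,198.52668
Total = $16,503.9858

$16,504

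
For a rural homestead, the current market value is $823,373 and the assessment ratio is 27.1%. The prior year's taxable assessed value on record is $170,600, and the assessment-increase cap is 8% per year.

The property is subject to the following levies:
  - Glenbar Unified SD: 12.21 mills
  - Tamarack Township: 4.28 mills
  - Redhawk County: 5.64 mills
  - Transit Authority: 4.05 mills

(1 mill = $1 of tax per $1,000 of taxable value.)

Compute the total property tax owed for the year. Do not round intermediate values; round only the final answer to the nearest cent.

$4,823.61

Uncapped assessed value = $823,373 × 0.271 = $223,134.083
Cap limit = $170,600 × 1.08 = $184,248
Taxable assessed value = min($223,134.083, $184,248) = $184,248 (cap binds)
Glenbar Unified SD: $184,248 × 0.01221 = $2,249.66808
Tamarack Township: $184,248 × 0.00428 = $788.58144
Redhawk County: $184,248 × 0.00564 = $1,039.15872
Transit Authority: $184,248 × 0.00405 = $746.2044
Total = $4,823.61264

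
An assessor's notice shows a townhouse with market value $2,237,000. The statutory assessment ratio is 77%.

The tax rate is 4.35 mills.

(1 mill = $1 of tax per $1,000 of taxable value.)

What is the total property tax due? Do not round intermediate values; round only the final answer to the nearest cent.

$7,492.83

Assessed value = $2,237,000 × 0.77 = $1,722,490
Tax = $1,722,490 × 0.00435 = $7,492.8315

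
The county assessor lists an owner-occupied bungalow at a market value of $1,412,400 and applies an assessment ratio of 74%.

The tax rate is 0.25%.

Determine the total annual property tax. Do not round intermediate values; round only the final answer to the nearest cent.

Assessed value = $1,412,400 × 0.74 = $1,045,176
Tax = $1,045,176 × 0.0025 = $2,612.94

$2,612.94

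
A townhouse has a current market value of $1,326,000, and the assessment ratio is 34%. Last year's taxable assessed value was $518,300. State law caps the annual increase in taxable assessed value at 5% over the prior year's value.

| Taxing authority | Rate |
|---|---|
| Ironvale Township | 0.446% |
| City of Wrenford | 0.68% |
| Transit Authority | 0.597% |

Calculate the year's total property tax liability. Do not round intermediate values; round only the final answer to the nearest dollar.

$7,768

Uncapped assessed value = $1,326,000 × 0.34 = $450,840
Cap limit = $518,300 × 1.05 = $544,215
Taxable assessed value = min($450,840, $544,215) = $450,840 (cap does not bind)
Ironvale Township: $450,840 × 0.00446 = $2,010.7464
City of Wrenford: $450,840 × 0.0068 = $3,065.712
Transit Authority: $450,840 × 0.00597 = $2,691.5148
Total = $7,767.9732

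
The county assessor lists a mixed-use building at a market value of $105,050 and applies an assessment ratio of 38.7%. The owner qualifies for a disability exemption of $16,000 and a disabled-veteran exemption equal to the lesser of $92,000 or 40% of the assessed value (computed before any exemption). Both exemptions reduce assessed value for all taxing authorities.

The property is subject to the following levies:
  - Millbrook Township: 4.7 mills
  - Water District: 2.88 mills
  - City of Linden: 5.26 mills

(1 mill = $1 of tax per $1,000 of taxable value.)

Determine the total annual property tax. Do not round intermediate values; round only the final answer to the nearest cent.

Assessed value = $105,050 × 0.387 = $40,654.35
Disabled-veteran exemption = min($92,000, 40% × $40,654.35) = min($92,000, $16,261.74) = $16,261.74 (percentage binds)
Taxable value = $40,654.35 − $16,000 − $16,261.74 = $8,392.61
Millbrook Township: $8,392.61 × 0.0047 = $39.445267
Water District: $8,392.61 × 0.00288 = $24.1707168
City of Linden: $8,392.61 × 0.00526 = $44.1451286
Total = $107.7611124

$107.76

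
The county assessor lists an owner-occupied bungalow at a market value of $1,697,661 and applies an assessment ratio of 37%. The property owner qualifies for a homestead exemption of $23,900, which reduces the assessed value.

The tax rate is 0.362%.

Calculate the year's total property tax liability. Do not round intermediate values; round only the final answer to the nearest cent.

Assessed value = $1,697,661 × 0.37 = $628,134.57
Taxable value = $628,134.57 − $23,900 = $604,234.57
Tax = $604,234.57 × 0.00362 = $2,187.3291434

$2,187.33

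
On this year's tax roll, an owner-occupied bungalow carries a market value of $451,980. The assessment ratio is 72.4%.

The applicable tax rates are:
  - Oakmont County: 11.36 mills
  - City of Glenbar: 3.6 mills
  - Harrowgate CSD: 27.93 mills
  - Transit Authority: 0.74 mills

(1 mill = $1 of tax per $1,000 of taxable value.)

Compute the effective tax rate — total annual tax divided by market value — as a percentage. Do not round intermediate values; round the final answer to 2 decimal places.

Assessed value = $451,980 × 0.724 = $327,233.52
Oakmont County: $327,233.52 × 0.01136 = $3,717.3727872
City of Glenbar: $327,233.52 × 0.0036 = $1,178.040672
Harrowgate CSD: $327,233.52 × 0.02793 = $9,139.6322136
Transit Authority: $327,233.52 × 0.00074 = $242.1528048
Total tax = $14,277.1984776
Effective rate = $14,277.1984776 ÷ $451,980 = 3.16% of market value

3.16%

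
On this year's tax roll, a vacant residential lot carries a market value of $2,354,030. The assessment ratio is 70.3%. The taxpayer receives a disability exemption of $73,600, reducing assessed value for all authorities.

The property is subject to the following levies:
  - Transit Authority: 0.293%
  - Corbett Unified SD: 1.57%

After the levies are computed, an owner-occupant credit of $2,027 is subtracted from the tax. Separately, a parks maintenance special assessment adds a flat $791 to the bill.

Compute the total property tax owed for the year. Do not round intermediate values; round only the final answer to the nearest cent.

Assessed value = $2,354,030 × 0.703 = $1,654,883.09
Taxable value = $1,654,883.09 − $73,600 = $1,581,283.09
Transit Authority: $1,581,283.09 × 0.00293 = $4,633.1594537
Corbett Unified SD: $1,581,283.09 × 0.0157 = $24,826.144513
Levies subtotal = $29,459.3039667
After credit = $29,459.3039667 − $2,027 = $27,432.3039667
Total = $27,432.3039667 + $791 = $28,223.3039667

$28,223.30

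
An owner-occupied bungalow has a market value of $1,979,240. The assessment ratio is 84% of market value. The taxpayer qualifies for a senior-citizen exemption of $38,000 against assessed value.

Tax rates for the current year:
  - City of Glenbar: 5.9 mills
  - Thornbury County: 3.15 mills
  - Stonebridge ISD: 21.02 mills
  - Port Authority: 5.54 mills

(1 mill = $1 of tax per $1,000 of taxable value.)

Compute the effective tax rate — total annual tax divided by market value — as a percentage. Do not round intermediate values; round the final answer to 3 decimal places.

2.923%

Assessed value = $1,979,240 × 0.84 = $1,662,561.6
Taxable value = $1,662,561.6 − $38,000 = $1,624,561.6
City of Glenbar: $1,624,561.6 × 0.0059 = $9,584.91344
Thornbury County: $1,624,561.6 × 0.00315 = $5,117.36904
Stonebridge ISD: $1,624,561.6 × 0.02102 = $34,148.284832
Port Authority: $1,624,561.6 × 0.00554 = $9,000.071264
Total tax = $57,850.638576
Effective rate = $57,850.638576 ÷ $1,979,240 = 2.923% of market value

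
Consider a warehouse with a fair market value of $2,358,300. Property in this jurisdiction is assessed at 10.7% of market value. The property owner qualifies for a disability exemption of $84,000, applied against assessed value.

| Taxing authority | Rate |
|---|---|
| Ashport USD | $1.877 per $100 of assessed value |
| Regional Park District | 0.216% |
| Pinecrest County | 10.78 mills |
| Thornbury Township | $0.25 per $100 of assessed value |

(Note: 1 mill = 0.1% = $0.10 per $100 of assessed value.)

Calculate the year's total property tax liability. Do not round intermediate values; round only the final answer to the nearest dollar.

Assessed value = $2,358,300 × 0.107 = $252,338.1
Taxable value = $252,338.1 − $84,000 = $168,338.1
Ashport USD: $168,338.1 × 0.01877 = $3,159.706137
Regional Park District: $168,338.1 × 0.00216 = $363.610296
Pinecrest County: $168,338.1 × 0.01078 = $1,814.684718
Thornbury Township: $168,338.1 × 0.0025 = $420.84525
Total = $5,758.846401

$5,759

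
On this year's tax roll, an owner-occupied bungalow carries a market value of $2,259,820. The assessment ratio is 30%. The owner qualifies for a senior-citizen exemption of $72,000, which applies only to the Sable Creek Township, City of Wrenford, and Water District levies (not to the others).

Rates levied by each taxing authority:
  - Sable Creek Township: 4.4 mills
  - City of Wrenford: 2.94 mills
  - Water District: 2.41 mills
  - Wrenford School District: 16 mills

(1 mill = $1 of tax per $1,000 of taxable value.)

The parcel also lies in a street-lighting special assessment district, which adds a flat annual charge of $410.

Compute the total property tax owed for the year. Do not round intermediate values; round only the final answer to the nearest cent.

$17,165.11

Assessed value = $2,259,820 × 0.3 = $677,946
Sable Creek Township: ($677,946 − $72,000) × 0.0044 = $605,946 × 0.0044 = $2,666.1624
City of Wrenford: ($677,946 − $72,000) × 0.00294 = $605,946 × 0.00294 = $1,781.48124
Water District: ($677,946 − $72,000) × 0.00241 = $605,946 × 0.00241 = $1,460.32986
Wrenford School District: $677,946 × 0.016 = $10,847.136
Levies subtotal = $16,755.1095
Total = $16,755.1095 + $410 = $17,165.1095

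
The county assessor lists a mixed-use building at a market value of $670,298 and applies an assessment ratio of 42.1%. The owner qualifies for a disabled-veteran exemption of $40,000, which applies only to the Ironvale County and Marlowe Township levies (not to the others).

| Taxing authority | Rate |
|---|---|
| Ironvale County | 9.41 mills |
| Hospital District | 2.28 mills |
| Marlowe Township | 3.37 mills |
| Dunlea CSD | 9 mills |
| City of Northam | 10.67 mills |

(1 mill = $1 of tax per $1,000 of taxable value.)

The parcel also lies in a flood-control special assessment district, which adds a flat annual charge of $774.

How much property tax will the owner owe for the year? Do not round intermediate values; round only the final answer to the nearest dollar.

Assessed value = $670,298 × 0.421 = $282,195.458
Ironvale County: ($282,195.458 − $40,000) × 0.00941 = $242,195.458 × 0.00941 = $2,279.05925978
Hospital District: $282,195.458 × 0.00228 = $643.40564424
Marlowe Township: ($282,195.458 − $40,000) × 0.00337 = $242,195.458 × 0.00337 = $816.19869346
Dunlea CSD: $282,195.458 × 0.009 = $2,539.759122
City of Northam: $282,195.458 × 0.01067 = $3,011.02553686
Levies subtotal = $9,289.44825634
Total = $9,289.44825634 + $774 = $10,063.44825634

$10,063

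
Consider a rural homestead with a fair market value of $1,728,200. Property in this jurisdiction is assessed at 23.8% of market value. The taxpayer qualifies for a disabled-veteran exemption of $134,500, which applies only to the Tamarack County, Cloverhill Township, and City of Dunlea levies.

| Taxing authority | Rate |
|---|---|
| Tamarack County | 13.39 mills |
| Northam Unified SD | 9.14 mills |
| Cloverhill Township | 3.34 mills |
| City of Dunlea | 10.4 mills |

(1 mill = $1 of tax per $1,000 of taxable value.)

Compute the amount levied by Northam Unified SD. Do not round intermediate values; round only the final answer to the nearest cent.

$3,759.39

Assessed value = $1,728,200 × 0.238 = $411,311.6
Northam Unified SD taxable value = $411,311.6 (exemption does not apply)
Northam Unified SD levy = $411,311.6 × 0.00914 = $3,759.388024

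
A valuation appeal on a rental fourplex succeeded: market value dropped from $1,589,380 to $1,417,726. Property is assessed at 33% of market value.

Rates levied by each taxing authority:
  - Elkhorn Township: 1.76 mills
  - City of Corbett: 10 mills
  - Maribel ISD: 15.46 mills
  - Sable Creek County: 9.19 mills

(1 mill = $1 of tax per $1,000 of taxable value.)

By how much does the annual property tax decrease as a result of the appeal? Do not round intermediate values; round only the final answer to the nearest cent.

Old assessed value = $1,589,380 × 0.33 = $524,495.4
New assessed value = $1,417,726 × 0.33 = $467,849.58
Combined rate = 0.00176 + 0.01 + 0.01546 + 0.00919 = 0.03641
Old tax = $524,495.4 × 0.03641 = $19,096.877514
New tax = $467,849.58 × 0.03641 = $17,034.4032078
Reduction = $19,096.877514 − $17,034.4032078 = $2,062.4743062

$2,062.47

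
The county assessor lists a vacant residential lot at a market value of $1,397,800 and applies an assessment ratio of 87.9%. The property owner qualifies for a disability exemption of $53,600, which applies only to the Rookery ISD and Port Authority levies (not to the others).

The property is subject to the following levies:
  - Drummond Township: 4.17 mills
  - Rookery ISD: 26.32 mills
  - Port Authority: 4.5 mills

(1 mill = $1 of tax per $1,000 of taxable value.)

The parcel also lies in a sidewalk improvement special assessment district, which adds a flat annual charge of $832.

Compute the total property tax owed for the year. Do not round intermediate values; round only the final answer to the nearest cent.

Assessed value = $1,397,800 × 0.879 = $1,228,666.2
Drummond Township: $1,228,666.2 × 0.00417 = $5,123.538054
Rookery ISD: ($1,228,666.2 − $53,600) × 0.02632 = $1,175,066.2 × 0.02632 = $30,927.742384
Port Authority: ($1,228,666.2 − $53,600) × 0.0045 = $1,175,066.2 × 0.0045 = $5,287.7979
Levies subtotal = $41,339.078338
Total = $41,339.078338 + $832 = $42,171.078338

$42,171.08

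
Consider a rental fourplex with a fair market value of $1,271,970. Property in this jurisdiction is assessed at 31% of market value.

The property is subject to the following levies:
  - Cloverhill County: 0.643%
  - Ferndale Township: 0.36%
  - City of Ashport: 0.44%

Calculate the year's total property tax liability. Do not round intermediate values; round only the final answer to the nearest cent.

Assessed value = $1,271,970 × 0.31 = $394,310.7
Cloverhill County: $394,310.7 × 0.00643 = $2,535.417801
Ferndale Township: $394,310.7 × 0.0036 = $1,419.51852
City of Ashport: $394,310.7 × 0.0044 = $1,734.96708
Total = $2,535.417801 + $1,419.51852 + $1,734.96708 = $5,689.903401

$5,689.90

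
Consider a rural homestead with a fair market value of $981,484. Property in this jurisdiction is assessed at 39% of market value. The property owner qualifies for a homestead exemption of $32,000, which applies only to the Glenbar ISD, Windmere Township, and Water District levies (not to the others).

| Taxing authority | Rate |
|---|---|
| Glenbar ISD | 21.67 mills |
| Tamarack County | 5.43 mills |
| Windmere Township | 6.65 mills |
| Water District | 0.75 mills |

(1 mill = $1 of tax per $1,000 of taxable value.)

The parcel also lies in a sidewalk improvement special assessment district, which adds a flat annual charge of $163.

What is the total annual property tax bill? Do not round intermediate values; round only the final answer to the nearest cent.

$12,438.63

Assessed value = $981,484 × 0.39 = $382,778.76
Glenbar ISD: ($382,778.76 − $32,000) × 0.02167 = $350,778.76 × 0.02167 = $7,601.3757292
Tamarack County: $382,778.76 × 0.00543 = $2,078.4886668
Windmere Township: ($382,778.76 − $32,000) × 0.00665 = $350,778.76 × 0.00665 = $2,332.678754
Water District: ($382,778.76 − $32,000) × 0.00075 = $350,778.76 × 0.00075 = $263.08407
Levies subtotal = $12,275.62722
Total = $12,275.62722 + $163 = $12,438.62722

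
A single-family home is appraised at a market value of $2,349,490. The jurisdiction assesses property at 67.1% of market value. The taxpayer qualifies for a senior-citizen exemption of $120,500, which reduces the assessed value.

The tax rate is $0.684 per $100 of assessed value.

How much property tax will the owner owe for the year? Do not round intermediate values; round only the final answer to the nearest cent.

Assessed value = $2,349,490 × 0.671 = $1,576,507.79
Taxable value = $1,576,507.79 − $120,500 = $1,456,007.79
Tax = $1,456,007.79 × 0.00684 = $9,959.0932836

$9,959.09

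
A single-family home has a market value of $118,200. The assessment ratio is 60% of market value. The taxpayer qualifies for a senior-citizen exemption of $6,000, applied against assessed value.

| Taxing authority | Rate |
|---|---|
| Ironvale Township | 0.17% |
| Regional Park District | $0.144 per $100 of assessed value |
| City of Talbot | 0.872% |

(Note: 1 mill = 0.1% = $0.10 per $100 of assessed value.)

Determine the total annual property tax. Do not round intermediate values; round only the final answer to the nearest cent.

$769.95

Assessed value = $118,200 × 0.6 = $70,920
Taxable value = $70,920 − $6,000 = $64,920
Ironvale Township: $64,920 × 0.0017 = $110.364
Regional Park District: $64,920 × 0.00144 = $93.4848
City of Talbot: $64,920 × 0.00872 = $566.1024
Total = $769.9512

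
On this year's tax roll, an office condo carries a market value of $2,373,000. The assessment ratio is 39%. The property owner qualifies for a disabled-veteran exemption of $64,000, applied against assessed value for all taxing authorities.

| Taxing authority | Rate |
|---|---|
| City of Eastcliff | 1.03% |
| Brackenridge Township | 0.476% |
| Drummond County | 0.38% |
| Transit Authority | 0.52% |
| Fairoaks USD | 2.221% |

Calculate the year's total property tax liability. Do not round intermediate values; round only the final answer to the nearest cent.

Assessed value = $2,373,000 × 0.39 = $925,470
Taxable value = $925,470 − $64,000 = $861,470
City of Eastcliff: $861,470 × 0.0103 = $8,873.141
Brackenridge Township: $861,470 × 0.00476 = $4,100.5972
Drummond County: $861,470 × 0.0038 = $3,273.586
Transit Authority: $861,470 × 0.0052 = $4,479.644
Fairoaks USD: $861,470 × 0.02221 = $19,133.2487
Total = $8,873.141 + $4,100.5972 + $3,273.586 + $4,479.644 + $19,133.2487 = $39,860.2169

$39,860.22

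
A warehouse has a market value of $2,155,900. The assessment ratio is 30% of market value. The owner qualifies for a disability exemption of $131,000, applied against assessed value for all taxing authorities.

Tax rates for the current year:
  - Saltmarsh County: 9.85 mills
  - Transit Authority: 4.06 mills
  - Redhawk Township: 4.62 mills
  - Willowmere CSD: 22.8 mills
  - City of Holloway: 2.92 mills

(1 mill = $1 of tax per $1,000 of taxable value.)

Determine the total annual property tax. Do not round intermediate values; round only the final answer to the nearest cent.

Assessed value = $2,155,900 × 0.3 = $646,770
Taxable value = $646,770 − $131,000 = $515,770
Saltmarsh County: $515,770 × 0.00985 = $5,080.3345
Transit Authority: $515,770 × 0.00406 = $2,094.0262
Redhawk Township: $515,770 × 0.00462 = $2,382.8574
Willowmere CSD: $515,770 × 0.0228 = $11,759.556
City of Holloway: $515,770 × 0.00292 = $1,506.0484
Total = $5,080.3345 + $2,094.0262 + $2,382.8574 + $11,759.556 + $1,506.0484 = $22,822.8225

$22,822.82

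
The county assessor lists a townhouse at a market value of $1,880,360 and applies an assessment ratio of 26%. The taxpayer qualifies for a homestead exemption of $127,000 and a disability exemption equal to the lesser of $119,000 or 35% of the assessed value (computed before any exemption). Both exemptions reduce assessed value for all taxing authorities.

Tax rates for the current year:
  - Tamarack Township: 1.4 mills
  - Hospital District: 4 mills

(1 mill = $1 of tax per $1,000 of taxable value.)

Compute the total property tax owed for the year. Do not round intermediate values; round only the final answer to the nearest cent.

$1,311.63

Assessed value = $1,880,360 × 0.26 = $488,893.6
Disability exemption = min($119,000, 35% × $488,893.6) = min($119,000, $171,112.76) = $119,000 (dollar cap binds)
Taxable value = $488,893.6 − $127,000 − $119,000 = $242,893.6
Tamarack Township: $242,893.6 × 0.0014 = $340.05104
Hospital District: $242,893.6 × 0.004 = $971.5744
Total = $1,311.62544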